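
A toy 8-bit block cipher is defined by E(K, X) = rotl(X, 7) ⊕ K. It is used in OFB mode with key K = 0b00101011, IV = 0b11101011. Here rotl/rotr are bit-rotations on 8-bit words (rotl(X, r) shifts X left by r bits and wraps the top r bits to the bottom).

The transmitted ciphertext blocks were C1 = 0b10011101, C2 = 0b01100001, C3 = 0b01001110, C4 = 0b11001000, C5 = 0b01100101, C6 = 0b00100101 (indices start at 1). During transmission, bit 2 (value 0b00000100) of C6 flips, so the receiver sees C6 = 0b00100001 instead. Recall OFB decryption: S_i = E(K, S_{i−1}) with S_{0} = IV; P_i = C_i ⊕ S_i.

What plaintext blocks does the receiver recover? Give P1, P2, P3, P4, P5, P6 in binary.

Only C6 changed, to 0b00100001. In OFB, a change in C_i flips the same bit in P_i only; the keystream is unaffected. Decrypting the received ciphertext:
P1: S = E(K, 0b11101011) = 0b11011110; 0b10011101 ⊕ 0b11011110 = 0b01000011.
P2: S = E(K, 0b11011110) = 0b01000100; 0b01100001 ⊕ 0b01000100 = 0b00100101.
P3: S = E(K, 0b01000100) = 0b00001001; 0b01001110 ⊕ 0b00001001 = 0b01000111.
P4: S = E(K, 0b00001001) = 0b10101111; 0b11001000 ⊕ 0b10101111 = 0b01100111.
P5: S = E(K, 0b10101111) = 0b11111100; 0b01100101 ⊕ 0b11111100 = 0b10011001.
P6: S = E(K, 0b11111100) = 0b01010101; 0b00100001 ⊕ 0b01010101 = 0b01110100.
Blocks that differ from the original plaintext: P6.

P1 = 0b01000011, P2 = 0b00100101, P3 = 0b01000111, P4 = 0b01100111, P5 = 0b10011001, P6 = 0b01110100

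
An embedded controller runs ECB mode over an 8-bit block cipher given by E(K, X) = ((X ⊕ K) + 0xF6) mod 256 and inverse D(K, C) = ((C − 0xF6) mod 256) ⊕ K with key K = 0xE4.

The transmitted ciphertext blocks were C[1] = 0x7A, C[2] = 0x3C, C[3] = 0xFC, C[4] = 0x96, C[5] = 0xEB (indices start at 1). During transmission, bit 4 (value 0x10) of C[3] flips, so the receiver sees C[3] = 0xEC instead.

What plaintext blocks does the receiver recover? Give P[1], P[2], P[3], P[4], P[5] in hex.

ECB decryption: P_i = D(K, C_i).
Only C[3] changed, to 0xEC. In ECB, a change in C_i affects only P_i. Decrypting the received ciphertext:
P[1]: D(K, 0x7A) = 0x60.
P[2]: D(K, 0x3C) = 0xA2.
P[3]: D(K, 0xEC) = 0x12.
P[4]: D(K, 0x96) = 0x44.
P[5]: D(K, 0xEB) = 0x11.
Blocks that differ from the original plaintext: P[3].

P[1] = 0x60, P[2] = 0xA2, P[3] = 0x12, P[4] = 0x44, P[5] = 0x11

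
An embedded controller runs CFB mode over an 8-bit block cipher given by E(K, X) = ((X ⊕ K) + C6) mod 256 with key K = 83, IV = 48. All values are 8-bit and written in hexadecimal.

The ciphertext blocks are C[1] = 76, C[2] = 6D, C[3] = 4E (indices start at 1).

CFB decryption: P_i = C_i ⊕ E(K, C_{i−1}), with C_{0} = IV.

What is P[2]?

P[2] = D6

P[2]: E(K, 76) = BB; 6D ⊕ BB = D6.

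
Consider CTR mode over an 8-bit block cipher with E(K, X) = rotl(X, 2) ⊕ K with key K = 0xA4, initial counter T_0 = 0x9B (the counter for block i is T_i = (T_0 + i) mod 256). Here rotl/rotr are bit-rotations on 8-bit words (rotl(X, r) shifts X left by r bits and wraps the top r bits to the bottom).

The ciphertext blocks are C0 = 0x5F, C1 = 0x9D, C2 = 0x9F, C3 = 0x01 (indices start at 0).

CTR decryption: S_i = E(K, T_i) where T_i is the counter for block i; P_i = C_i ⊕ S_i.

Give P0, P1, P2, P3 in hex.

P0: T = 0x9B, S = E(K, T) = 0xCA; 0x5F ⊕ 0xCA = 0x95.
P1: T = 0x9C, S = E(K, T) = 0xD6; 0x9D ⊕ 0xD6 = 0x4B.
P2: T = 0x9D, S = E(K, T) = 0xD2; 0x9F ⊕ 0xD2 = 0x4D.
P3: T = 0x9E, S = E(K, T) = 0xDE; 0x01 ⊕ 0xDE = 0xDF.

P0 = 0x95, P1 = 0x4B, P2 = 0x4D, P3 = 0xDF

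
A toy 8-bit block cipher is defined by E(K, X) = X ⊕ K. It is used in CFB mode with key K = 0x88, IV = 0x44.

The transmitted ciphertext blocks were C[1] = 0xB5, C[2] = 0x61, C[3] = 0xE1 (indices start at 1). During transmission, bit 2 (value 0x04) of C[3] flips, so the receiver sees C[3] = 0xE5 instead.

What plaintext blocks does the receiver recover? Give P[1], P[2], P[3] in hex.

P[1] = 0x79, P[2] = 0x5C, P[3] = 0x0C

CFB decryption: P_i = C_i ⊕ E(K, C_{i−1}), with C_{0} = IV.
Only C[3] changed, to 0xE5. In CFB, a change in C_i flips the same bit in P_i and garbles P_{i+1}. Decrypting the received ciphertext:
P[1]: E(K, 0x44) = 0xCC; 0xB5 ⊕ 0xCC = 0x79.
P[2]: E(K, 0xB5) = 0x3D; 0x61 ⊕ 0x3D = 0x5C.
P[3]: E(K, 0x61) = 0xE9; 0xE5 ⊕ 0xE9 = 0x0C.
Blocks that differ from the original plaintext: P[3].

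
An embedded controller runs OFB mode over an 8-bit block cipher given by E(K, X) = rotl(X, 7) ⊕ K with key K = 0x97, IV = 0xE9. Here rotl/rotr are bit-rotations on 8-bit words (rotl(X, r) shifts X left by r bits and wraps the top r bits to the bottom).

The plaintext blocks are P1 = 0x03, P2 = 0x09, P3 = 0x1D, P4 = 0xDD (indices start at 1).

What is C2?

C2 = 0x2F

OFB encryption: S_i = E(K, S_{i−1}) with S_{0} = IV; C_i = P_i ⊕ S_i.
C1: S = E(K, 0xE9) = 0x63; 0x03 ⊕ 0x63 = 0x60.
C2: S = E(K, 0x63) = 0x26; 0x09 ⊕ 0x26 = 0x2F.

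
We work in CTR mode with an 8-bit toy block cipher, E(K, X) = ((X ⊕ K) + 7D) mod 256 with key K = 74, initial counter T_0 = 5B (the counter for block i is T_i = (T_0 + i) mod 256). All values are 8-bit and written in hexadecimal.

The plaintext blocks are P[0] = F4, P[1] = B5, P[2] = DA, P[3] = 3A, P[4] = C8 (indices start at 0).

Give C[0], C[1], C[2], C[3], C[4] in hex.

CTR encryption: S_i = E(K, T_i) where T_i is the counter for block i; C_i = P_i ⊕ S_i.
C[0]: T = 5B, S = E(K, T) = AC; F4 ⊕ AC = 58.
C[1]: T = 5C, S = E(K, T) = A5; B5 ⊕ A5 = 10.
C[2]: T = 5D, S = E(K, T) = A6; DA ⊕ A6 = 7C.
C[3]: T = 5E, S = E(K, T) = A7; 3A ⊕ A7 = 9D.
C[4]: T = 5F, S = E(K, T) = A8; C8 ⊕ A8 = 60.

C[0] = 58, C[1] = 10, C[2] = 7C, C[3] = 9D, C[4] = 60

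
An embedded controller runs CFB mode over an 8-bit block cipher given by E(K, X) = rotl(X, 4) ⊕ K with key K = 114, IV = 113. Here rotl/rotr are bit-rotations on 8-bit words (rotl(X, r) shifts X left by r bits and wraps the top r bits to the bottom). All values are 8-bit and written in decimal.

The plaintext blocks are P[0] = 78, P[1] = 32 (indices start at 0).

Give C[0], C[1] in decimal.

CFB encryption: C_i = P_i ⊕ E(K, C_{i−1}), with C_{−1} = IV.
C[0]: E(K, 113) = 101; 78 ⊕ 101 = 43.
C[1]: E(K, 43) = 192; 32 ⊕ 192 = 224.

C[0] = 43, C[1] = 224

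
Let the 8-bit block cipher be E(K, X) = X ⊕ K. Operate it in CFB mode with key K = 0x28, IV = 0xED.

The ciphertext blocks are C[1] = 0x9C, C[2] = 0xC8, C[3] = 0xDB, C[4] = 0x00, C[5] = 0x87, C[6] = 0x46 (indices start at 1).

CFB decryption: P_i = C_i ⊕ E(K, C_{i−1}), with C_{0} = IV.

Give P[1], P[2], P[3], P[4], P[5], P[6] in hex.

P[1]: E(K, 0xED) = 0xC5; 0x9C ⊕ 0xC5 = 0x59.
P[2]: E(K, 0x9C) = 0xB4; 0xC8 ⊕ 0xB4 = 0x7C.
P[3]: E(K, 0xC8) = 0xE0; 0xDB ⊕ 0xE0 = 0x3B.
P[4]: E(K, 0xDB) = 0xF3; 0x00 ⊕ 0xF3 = 0xF3.
P[5]: E(K, 0x00) = 0x28; 0x87 ⊕ 0x28 = 0xAF.
P[6]: E(K, 0x87) = 0xAF; 0x46 ⊕ 0xAF = 0xE9.

P[1] = 0x59, P[2] = 0x7C, P[3] = 0x3B, P[4] = 0xF3, P[5] = 0xAF, P[6] = 0xE9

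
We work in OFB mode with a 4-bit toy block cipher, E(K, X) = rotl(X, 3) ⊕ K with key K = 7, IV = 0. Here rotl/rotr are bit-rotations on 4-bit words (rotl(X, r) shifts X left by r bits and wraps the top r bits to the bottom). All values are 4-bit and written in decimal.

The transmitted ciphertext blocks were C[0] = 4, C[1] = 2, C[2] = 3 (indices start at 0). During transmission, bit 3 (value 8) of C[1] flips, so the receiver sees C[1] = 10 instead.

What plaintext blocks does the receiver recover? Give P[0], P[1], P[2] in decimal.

OFB decryption: S_i = E(K, S_{i−1}) with S_{−1} = IV; P_i = C_i ⊕ S_i.
Only C[1] changed, to 10. In OFB, a change in C_i flips the same bit in P_i only; the keystream is unaffected. Decrypting the received ciphertext:
P[0]: S = E(K, 0) = 7; 4 ⊕ 7 = 3.
P[1]: S = E(K, 7) = 12; 10 ⊕ 12 = 6.
P[2]: S = E(K, 12) = 1; 3 ⊕ 1 = 2.
Blocks that differ from the original plaintext: P[1].

P[0] = 3, P[1] = 6, P[2] = 2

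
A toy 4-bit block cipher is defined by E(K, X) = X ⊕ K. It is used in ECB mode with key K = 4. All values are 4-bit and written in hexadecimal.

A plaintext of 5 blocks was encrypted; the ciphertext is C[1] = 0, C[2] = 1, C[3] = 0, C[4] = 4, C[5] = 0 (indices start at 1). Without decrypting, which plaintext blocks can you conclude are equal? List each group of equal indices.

P[1] = P[3] = P[5]

ECB encrypts each block independently with the same key, so equal ciphertext blocks imply equal plaintext blocks.
C[1] = C[3] = C[5] = 0, so P[1] = P[3] = P[5].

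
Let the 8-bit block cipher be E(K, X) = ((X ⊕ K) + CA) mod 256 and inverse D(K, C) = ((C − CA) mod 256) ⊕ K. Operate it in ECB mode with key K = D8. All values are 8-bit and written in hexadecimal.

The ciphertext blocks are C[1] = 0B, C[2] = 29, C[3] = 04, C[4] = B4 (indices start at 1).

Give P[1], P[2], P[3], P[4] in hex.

ECB decryption: P_i = D(K, C_i).
P[1]: D(K, 0B) = 99.
P[2]: D(K, 29) = 87.
P[3]: D(K, 04) = E2.
P[4]: D(K, B4) = 32.

P[1] = 99, P[2] = 87, P[3] = E2, P[4] = 32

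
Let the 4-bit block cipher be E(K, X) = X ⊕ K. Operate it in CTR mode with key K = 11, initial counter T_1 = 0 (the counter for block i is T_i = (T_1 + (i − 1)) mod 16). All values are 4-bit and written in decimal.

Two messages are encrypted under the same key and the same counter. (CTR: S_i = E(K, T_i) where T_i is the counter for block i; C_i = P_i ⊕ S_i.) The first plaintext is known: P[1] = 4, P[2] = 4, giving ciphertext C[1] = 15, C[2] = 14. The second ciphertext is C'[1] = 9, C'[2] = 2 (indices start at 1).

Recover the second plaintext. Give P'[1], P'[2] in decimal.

In CTR with a reused counter, both messages share the same keystream S_i, so C_i ⊕ C'_i = P_i ⊕ P'_i and thus P'_i = P_i ⊕ C_i ⊕ C'_i.
P'[1]: 4 ⊕ 15 ⊕ 9 = 2.
P'[2]: 4 ⊕ 14 ⊕ 2 = 8.

P'[1] = 2, P'[2] = 8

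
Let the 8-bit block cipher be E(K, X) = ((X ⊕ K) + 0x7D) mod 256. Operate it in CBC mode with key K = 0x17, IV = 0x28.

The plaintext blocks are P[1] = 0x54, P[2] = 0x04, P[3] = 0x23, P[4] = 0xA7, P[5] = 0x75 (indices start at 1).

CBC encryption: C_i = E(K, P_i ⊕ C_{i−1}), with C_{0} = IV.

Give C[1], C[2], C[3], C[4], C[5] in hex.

C[1]: P[1] ⊕ 0x28 = 0x7C; E(K, 0x7C) = 0xE8.
C[2]: P[2] ⊕ 0xE8 = 0xEC; E(K, 0xEC) = 0x78.
C[3]: P[3] ⊕ 0x78 = 0x5B; E(K, 0x5B) = 0xC9.
C[4]: P[4] ⊕ 0xC9 = 0x6E; E(K, 0x6E) = 0xF6.
C[5]: P[5] ⊕ 0xF6 = 0x83; E(K, 0x83) = 0x11.

C[1] = 0xE8, C[2] = 0x78, C[3] = 0xC9, C[4] = 0xF6, C[5] = 0x11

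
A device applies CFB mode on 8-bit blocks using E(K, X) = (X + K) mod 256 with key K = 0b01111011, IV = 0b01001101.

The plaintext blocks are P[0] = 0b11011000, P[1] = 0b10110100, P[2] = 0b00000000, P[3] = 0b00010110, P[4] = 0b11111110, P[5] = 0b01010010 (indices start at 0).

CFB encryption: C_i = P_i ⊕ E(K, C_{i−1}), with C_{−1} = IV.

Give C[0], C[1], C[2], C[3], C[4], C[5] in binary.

C[0] = 0b00010000, C[1] = 0b00111111, C[2] = 0b10111010, C[3] = 0b00100011, C[4] = 0b01100000, C[5] = 0b10001001

C[0]: E(K, 0b01001101) = 0b11001000; 0b11011000 ⊕ 0b11001000 = 0b00010000.
C[1]: E(K, 0b00010000) = 0b10001011; 0b10110100 ⊕ 0b10001011 = 0b00111111.
C[2]: E(K, 0b00111111) = 0b10111010; 0b00000000 ⊕ 0b10111010 = 0b10111010.
C[3]: E(K, 0b10111010) = 0b00110101; 0b00010110 ⊕ 0b00110101 = 0b00100011.
C[4]: E(K, 0b00100011) = 0b10011110; 0b11111110 ⊕ 0b10011110 = 0b01100000.
C[5]: E(K, 0b01100000) = 0b11011011; 0b01010010 ⊕ 0b11011011 = 0b10001001.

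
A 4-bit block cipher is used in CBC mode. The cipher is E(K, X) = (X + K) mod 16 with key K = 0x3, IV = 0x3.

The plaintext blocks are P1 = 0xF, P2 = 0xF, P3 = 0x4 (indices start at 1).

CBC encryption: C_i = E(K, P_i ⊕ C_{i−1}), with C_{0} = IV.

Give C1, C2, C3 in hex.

C1 = 0xF, C2 = 0x3, C3 = 0xA

C1: P1 ⊕ 0x3 = 0xC; E(K, 0xC) = 0xF.
C2: P2 ⊕ 0xF = 0x0; E(K, 0x0) = 0x3.
C3: P3 ⊕ 0x3 = 0x7; E(K, 0x7) = 0xA.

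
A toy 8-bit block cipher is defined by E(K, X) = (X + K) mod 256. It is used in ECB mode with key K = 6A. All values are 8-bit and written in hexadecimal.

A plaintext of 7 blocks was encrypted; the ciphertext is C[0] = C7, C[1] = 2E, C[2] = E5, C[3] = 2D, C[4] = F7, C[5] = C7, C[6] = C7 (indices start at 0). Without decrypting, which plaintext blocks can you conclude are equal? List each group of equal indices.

P[0] = P[5] = P[6]

ECB encrypts each block independently with the same key, so equal ciphertext blocks imply equal plaintext blocks.
C[0] = C[5] = C[6] = C7, so P[0] = P[5] = P[6].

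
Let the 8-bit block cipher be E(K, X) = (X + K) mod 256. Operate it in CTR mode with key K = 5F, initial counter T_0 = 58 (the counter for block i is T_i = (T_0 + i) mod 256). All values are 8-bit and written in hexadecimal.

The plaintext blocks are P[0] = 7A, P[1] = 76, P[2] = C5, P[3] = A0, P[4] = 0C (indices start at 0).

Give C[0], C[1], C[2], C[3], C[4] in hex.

CTR encryption: S_i = E(K, T_i) where T_i is the counter for block i; C_i = P_i ⊕ S_i.
C[0]: T = 58, S = E(K, T) = B7; 7A ⊕ B7 = CD.
C[1]: T = 59, S = E(K, T) = B8; 76 ⊕ B8 = CE.
C[2]: T = 5A, S = E(K, T) = B9; C5 ⊕ B9 = 7C.
C[3]: T = 5B, S = E(K, T) = BA; A0 ⊕ BA = 1A.
C[4]: T = 5C, S = E(K, T) = BB; 0C ⊕ BB = B7.

C[0] = CD, C[1] = CE, C[2] = 7C, C[3] = 1A, C[4] = B7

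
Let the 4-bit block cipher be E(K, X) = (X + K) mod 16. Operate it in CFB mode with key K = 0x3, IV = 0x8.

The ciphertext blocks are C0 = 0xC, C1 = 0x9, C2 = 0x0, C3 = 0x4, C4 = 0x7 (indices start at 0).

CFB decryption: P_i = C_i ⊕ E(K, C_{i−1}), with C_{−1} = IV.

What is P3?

P3 = 0x7

P3: E(K, 0x0) = 0x3; 0x4 ⊕ 0x3 = 0x7.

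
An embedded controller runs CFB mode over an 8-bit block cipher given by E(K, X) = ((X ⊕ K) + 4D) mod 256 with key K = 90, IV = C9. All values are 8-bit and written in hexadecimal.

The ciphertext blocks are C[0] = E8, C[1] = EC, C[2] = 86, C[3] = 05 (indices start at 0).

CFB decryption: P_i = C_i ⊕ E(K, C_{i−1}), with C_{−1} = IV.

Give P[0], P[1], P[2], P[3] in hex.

P[0] = 4E, P[1] = 29, P[2] = 4F, P[3] = 66

P[0]: E(K, C9) = A6; E8 ⊕ A6 = 4E.
P[1]: E(K, E8) = C5; EC ⊕ C5 = 29.
P[2]: E(K, EC) = C9; 86 ⊕ C9 = 4F.
P[3]: E(K, 86) = 63; 05 ⊕ 63 = 66.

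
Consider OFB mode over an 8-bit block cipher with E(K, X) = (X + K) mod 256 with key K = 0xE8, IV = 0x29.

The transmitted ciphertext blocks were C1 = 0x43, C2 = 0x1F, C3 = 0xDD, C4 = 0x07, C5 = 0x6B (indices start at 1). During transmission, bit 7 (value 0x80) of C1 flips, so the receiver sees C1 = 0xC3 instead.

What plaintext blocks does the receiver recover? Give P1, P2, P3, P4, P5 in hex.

OFB decryption: S_i = E(K, S_{i−1}) with S_{0} = IV; P_i = C_i ⊕ S_i.
Only C1 changed, to 0xC3. In OFB, a change in C_i flips the same bit in P_i only; the keystream is unaffected. Decrypting the received ciphertext:
P1: S = E(K, 0x29) = 0x11; 0xC3 ⊕ 0x11 = 0xD2.
P2: S = E(K, 0x11) = 0xF9; 0x1F ⊕ 0xF9 = 0xE6.
P3: S = E(K, 0xF9) = 0xE1; 0xDD ⊕ 0xE1 = 0x3C.
P4: S = E(K, 0xE1) = 0xC9; 0x07 ⊕ 0xC9 = 0xCE.
P5: S = E(K, 0xC9) = 0xB1; 0x6B ⊕ 0xB1 = 0xDA.
Blocks that differ from the original plaintext: P1.

P1 = 0xD2, P2 = 0xE6, P3 = 0x3C, P4 = 0xCE, P5 = 0xDA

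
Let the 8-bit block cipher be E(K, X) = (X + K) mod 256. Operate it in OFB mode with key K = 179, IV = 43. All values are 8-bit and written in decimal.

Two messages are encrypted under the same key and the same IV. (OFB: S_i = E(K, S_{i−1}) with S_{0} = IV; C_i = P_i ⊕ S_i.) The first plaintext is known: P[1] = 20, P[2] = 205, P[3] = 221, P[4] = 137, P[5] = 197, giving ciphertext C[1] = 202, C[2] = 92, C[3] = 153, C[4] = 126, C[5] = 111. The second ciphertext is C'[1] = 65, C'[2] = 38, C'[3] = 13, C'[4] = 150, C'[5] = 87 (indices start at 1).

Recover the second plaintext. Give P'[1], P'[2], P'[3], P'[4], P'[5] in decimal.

In OFB with a reused IV, both messages share the same keystream S_i, so C_i ⊕ C'_i = P_i ⊕ P'_i and thus P'_i = P_i ⊕ C_i ⊕ C'_i.
P'[1]: 20 ⊕ 202 ⊕ 65 = 159.
P'[2]: 205 ⊕ 92 ⊕ 38 = 183.
P'[3]: 221 ⊕ 153 ⊕ 13 = 73.
P'[4]: 137 ⊕ 126 ⊕ 150 = 97.
P'[5]: 197 ⊕ 111 ⊕ 87 = 253.

P'[1] = 159, P'[2] = 183, P'[3] = 73, P'[4] = 97, P'[5] = 253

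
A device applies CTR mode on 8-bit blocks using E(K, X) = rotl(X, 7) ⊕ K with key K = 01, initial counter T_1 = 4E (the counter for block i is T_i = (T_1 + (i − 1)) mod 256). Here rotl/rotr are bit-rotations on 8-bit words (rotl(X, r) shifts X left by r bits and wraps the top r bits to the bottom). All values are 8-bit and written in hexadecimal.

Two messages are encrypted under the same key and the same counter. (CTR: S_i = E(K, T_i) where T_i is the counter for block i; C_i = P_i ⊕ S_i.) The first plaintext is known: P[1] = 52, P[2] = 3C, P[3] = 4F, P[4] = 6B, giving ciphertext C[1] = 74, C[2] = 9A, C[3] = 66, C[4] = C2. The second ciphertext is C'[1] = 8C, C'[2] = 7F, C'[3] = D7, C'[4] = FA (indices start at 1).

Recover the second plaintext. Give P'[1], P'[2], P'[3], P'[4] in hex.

P'[1] = AA, P'[2] = D9, P'[3] = FE, P'[4] = 53

In CTR with a reused counter, both messages share the same keystream S_i, so C_i ⊕ C'_i = P_i ⊕ P'_i and thus P'_i = P_i ⊕ C_i ⊕ C'_i.
P'[1]: 52 ⊕ 74 ⊕ 8C = AA.
P'[2]: 3C ⊕ 9A ⊕ 7F = D9.
P'[3]: 4F ⊕ 66 ⊕ D7 = FE.
P'[4]: 6B ⊕ C2 ⊕ FA = 53.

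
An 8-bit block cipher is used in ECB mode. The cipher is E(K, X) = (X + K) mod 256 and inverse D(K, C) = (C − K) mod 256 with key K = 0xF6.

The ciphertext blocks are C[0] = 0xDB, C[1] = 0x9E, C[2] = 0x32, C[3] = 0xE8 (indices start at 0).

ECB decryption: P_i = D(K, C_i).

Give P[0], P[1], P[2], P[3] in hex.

P[0] = 0xE5, P[1] = 0xA8, P[2] = 0x3C, P[3] = 0xF2

P[0]: D(K, 0xDB) = 0xE5.
P[1]: D(K, 0x9E) = 0xA8.
P[2]: D(K, 0x32) = 0x3C.
P[3]: D(K, 0xE8) = 0xF2.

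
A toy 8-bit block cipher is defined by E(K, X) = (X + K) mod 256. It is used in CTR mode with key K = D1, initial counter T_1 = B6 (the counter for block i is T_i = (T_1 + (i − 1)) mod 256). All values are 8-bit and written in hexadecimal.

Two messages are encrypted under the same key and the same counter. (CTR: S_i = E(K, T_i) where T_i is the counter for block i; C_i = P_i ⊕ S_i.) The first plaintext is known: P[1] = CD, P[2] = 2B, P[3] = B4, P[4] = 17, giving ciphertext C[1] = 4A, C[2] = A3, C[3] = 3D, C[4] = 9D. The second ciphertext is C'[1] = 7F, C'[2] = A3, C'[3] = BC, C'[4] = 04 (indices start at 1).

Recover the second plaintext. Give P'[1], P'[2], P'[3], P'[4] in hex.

In CTR with a reused counter, both messages share the same keystream S_i, so C_i ⊕ C'_i = P_i ⊕ P'_i and thus P'_i = P_i ⊕ C_i ⊕ C'_i.
P'[1]: CD ⊕ 4A ⊕ 7F = F8.
P'[2]: 2B ⊕ A3 ⊕ A3 = 2B.
P'[3]: B4 ⊕ 3D ⊕ BC = 35.
P'[4]: 17 ⊕ 9D ⊕ 04 = 8E.

P'[1] = F8, P'[2] = 2B, P'[3] = 35, P'[4] = 8E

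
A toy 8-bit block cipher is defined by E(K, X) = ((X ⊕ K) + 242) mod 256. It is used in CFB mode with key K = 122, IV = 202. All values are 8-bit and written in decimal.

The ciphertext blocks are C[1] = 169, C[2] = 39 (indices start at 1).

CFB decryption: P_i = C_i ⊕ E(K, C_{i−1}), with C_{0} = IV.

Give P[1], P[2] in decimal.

P[1] = 11, P[2] = 226

P[1]: E(K, 202) = 162; 169 ⊕ 162 = 11.
P[2]: E(K, 169) = 197; 39 ⊕ 197 = 226.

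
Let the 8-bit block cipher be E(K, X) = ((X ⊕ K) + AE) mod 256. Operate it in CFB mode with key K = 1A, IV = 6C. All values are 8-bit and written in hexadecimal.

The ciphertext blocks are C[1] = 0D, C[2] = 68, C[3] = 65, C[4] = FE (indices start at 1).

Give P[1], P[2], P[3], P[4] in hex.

P[1] = 29, P[2] = AD, P[3] = 45, P[4] = D3

CFB decryption: P_i = C_i ⊕ E(K, C_{i−1}), with C_{0} = IV.
P[1]: E(K, 6C) = 24; 0D ⊕ 24 = 29.
P[2]: E(K, 0D) = C5; 68 ⊕ C5 = AD.
P[3]: E(K, 68) = 20; 65 ⊕ 20 = 45.
P[4]: E(K, 65) = 2D; FE ⊕ 2D = D3.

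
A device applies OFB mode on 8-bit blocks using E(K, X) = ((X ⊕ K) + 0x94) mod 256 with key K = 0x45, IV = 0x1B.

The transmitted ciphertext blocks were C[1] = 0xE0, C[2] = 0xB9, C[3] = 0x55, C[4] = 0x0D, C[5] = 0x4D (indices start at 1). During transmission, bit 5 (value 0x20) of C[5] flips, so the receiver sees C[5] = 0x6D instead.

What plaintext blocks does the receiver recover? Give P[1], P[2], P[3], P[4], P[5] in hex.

OFB decryption: S_i = E(K, S_{i−1}) with S_{0} = IV; P_i = C_i ⊕ S_i.
Only C[5] changed, to 0x6D. In OFB, a change in C_i flips the same bit in P_i only; the keystream is unaffected. Decrypting the received ciphertext:
P[1]: S = E(K, 0x1B) = 0xF2; 0xE0 ⊕ 0xF2 = 0x12.
P[2]: S = E(K, 0xF2) = 0x4B; 0xB9 ⊕ 0x4B = 0xF2.
P[3]: S = E(K, 0x4B) = 0xA2; 0x55 ⊕ 0xA2 = 0xF7.
P[4]: S = E(K, 0xA2) = 0x7B; 0x0D ⊕ 0x7B = 0x76.
P[5]: S = E(K, 0x7B) = 0xD2; 0x6D ⊕ 0xD2 = 0xBF.
Blocks that differ from the original plaintext: P[5].

P[1] = 0x12, P[2] = 0xF2, P[3] = 0xF7, P[4] = 0x76, P[5] = 0xBF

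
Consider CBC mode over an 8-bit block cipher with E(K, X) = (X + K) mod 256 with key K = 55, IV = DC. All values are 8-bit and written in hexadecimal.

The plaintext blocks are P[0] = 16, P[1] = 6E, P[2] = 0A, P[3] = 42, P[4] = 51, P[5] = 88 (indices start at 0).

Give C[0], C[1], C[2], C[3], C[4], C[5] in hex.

CBC encryption: C_i = E(K, P_i ⊕ C_{i−1}), with C_{−1} = IV.
C[0]: P[0] ⊕ DC = CA; E(K, CA) = 1F.
C[1]: P[1] ⊕ 1F = 71; E(K, 71) = C6.
C[2]: P[2] ⊕ C6 = CC; E(K, CC) = 21.
C[3]: P[3] ⊕ 21 = 63; E(K, 63) = B8.
C[4]: P[4] ⊕ B8 = E9; E(K, E9) = 3E.
C[5]: P[5] ⊕ 3E = B6; E(K, B6) = 0B.

C[0] = 1F, C[1] = C6, C[2] = 21, C[3] = B8, C[4] = 3E, C[5] = 0B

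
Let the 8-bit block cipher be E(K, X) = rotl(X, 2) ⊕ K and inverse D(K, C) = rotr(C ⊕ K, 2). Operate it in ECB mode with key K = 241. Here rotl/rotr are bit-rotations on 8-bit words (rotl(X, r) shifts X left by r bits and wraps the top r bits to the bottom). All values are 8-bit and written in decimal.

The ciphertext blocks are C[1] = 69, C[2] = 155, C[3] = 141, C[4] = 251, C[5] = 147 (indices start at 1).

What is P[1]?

P[1] = 45

ECB decryption: P_i = D(K, C_i).
P[1]: D(K, 69) = 45.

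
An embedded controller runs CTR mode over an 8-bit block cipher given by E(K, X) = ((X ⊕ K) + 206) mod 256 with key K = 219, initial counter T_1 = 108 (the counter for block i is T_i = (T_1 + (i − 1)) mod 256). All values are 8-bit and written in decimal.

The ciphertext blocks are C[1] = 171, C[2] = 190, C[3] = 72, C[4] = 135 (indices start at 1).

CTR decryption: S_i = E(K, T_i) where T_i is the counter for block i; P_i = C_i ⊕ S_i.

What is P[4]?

P[4] = 5

P[4]: T = 111, S = E(K, T) = 130; 135 ⊕ 130 = 5.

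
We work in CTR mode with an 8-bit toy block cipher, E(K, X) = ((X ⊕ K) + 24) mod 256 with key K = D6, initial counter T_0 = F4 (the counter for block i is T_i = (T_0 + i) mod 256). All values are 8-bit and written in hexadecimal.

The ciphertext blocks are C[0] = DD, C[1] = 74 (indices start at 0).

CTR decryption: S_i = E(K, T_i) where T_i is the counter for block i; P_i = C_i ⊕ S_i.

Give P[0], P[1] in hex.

P[0] = 9B, P[1] = 33

P[0]: T = F4, S = E(K, T) = 46; DD ⊕ 46 = 9B.
P[1]: T = F5, S = E(K, T) = 47; 74 ⊕ 47 = 33.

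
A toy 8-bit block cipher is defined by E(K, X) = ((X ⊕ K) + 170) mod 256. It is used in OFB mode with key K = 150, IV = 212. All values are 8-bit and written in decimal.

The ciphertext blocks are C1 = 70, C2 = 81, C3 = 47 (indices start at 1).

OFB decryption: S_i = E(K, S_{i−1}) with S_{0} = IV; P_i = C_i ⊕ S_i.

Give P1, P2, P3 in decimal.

P1: S = E(K, 212) = 236; 70 ⊕ 236 = 170.
P2: S = E(K, 236) = 36; 81 ⊕ 36 = 117.
P3: S = E(K, 36) = 92; 47 ⊕ 92 = 115.

P1 = 170, P2 = 117, P3 = 115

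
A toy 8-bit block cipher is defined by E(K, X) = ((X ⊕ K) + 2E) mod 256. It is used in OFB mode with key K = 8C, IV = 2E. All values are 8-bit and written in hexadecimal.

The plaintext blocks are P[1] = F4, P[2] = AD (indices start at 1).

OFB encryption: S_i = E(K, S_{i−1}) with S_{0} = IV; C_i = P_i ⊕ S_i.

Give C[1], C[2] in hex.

C[1] = 24, C[2] = 27

C[1]: S = E(K, 2E) = D0; F4 ⊕ D0 = 24.
C[2]: S = E(K, D0) = 8A; AD ⊕ 8A = 27.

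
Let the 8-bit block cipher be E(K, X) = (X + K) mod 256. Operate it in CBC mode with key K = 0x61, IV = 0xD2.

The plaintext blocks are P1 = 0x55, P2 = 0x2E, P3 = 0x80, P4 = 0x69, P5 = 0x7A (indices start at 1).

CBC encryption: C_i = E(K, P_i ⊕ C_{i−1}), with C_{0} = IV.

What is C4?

C4 = 0xC2

C1: P1 ⊕ 0xD2 = 0x87; E(K, 0x87) = 0xE8.
C2: P2 ⊕ 0xE8 = 0xC6; E(K, 0xC6) = 0x27.
C3: P3 ⊕ 0x27 = 0xA7; E(K, 0xA7) = 0x08.
C4: P4 ⊕ 0x08 = 0x61; E(K, 0x61) = 0xC2.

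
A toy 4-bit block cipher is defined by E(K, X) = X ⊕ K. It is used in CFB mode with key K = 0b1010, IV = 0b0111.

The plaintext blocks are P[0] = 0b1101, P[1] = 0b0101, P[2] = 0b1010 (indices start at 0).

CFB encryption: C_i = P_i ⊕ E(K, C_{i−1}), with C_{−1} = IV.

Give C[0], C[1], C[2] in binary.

C[0]: E(K, 0b0111) = 0b1101; 0b1101 ⊕ 0b1101 = 0b0000.
C[1]: E(K, 0b0000) = 0b1010; 0b0101 ⊕ 0b1010 = 0b1111.
C[2]: E(K, 0b1111) = 0b0101; 0b1010 ⊕ 0b0101 = 0b1111.

C[0] = 0b0000, C[1] = 0b1111, C[2] = 0b1111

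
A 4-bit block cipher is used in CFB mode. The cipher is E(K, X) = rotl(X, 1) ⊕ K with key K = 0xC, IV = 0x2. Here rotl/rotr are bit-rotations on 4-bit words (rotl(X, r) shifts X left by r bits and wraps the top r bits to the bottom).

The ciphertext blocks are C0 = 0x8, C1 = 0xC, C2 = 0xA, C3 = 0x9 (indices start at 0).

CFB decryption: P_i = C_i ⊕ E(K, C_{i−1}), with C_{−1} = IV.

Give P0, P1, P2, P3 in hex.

P0: E(K, 0x2) = 0x8; 0x8 ⊕ 0x8 = 0x0.
P1: E(K, 0x8) = 0xD; 0xC ⊕ 0xD = 0x1.
P2: E(K, 0xC) = 0x5; 0xA ⊕ 0x5 = 0xF.
P3: E(K, 0xA) = 0x9; 0x9 ⊕ 0x9 = 0x0.

P0 = 0x0, P1 = 0x1, P2 = 0xF, P3 = 0x0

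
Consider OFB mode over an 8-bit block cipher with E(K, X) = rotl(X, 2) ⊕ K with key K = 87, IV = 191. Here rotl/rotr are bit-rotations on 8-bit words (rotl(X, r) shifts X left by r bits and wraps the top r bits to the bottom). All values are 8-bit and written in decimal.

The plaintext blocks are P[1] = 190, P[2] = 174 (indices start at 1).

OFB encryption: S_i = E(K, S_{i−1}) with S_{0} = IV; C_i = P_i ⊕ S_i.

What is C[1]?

C[1] = 23

C[1]: S = E(K, 191) = 169; 190 ⊕ 169 = 23.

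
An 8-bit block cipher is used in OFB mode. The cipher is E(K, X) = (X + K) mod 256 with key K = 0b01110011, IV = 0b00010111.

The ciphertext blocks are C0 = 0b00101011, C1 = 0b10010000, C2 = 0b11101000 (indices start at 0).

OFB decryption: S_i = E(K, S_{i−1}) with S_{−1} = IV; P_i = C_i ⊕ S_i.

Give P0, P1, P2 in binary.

P0: S = E(K, 0b00010111) = 0b10001010; 0b00101011 ⊕ 0b10001010 = 0b10100001.
P1: S = E(K, 0b10001010) = 0b11111101; 0b10010000 ⊕ 0b11111101 = 0b01101101.
P2: S = E(K, 0b11111101) = 0b01110000; 0b11101000 ⊕ 0b01110000 = 0b10011000.

P0 = 0b10100001, P1 = 0b01101101, P2 = 0b10011000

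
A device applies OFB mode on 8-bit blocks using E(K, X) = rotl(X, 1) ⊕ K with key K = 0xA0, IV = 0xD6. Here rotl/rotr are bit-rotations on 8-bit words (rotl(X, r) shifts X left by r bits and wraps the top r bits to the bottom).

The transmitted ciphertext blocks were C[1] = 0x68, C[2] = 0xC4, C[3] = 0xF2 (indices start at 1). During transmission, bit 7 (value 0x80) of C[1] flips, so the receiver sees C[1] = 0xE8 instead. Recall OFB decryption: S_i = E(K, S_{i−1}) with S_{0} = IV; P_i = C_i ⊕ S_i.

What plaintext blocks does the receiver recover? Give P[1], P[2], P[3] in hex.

P[1] = 0xE5, P[2] = 0x7E, P[3] = 0x27

Only C[1] changed, to 0xE8. In OFB, a change in C_i flips the same bit in P_i only; the keystream is unaffected. Decrypting the received ciphertext:
P[1]: S = E(K, 0xD6) = 0x0D; 0xE8 ⊕ 0x0D = 0xE5.
P[2]: S = E(K, 0x0D) = 0xBA; 0xC4 ⊕ 0xBA = 0x7E.
P[3]: S = E(K, 0xBA) = 0xD5; 0xF2 ⊕ 0xD5 = 0x27.
Blocks that differ from the original plaintext: P[1].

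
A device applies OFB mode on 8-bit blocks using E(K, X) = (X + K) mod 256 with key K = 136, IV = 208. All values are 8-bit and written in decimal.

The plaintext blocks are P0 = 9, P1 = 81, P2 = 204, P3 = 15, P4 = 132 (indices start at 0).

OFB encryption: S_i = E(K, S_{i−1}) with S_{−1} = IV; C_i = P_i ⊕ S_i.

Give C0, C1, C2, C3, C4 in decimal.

C0: S = E(K, 208) = 88; 9 ⊕ 88 = 81.
C1: S = E(K, 88) = 224; 81 ⊕ 224 = 177.
C2: S = E(K, 224) = 104; 204 ⊕ 104 = 164.
C3: S = E(K, 104) = 240; 15 ⊕ 240 = 255.
C4: S = E(K, 240) = 120; 132 ⊕ 120 = 252.

C0 = 81, C1 = 177, C2 = 164, C3 = 255, C4 = 252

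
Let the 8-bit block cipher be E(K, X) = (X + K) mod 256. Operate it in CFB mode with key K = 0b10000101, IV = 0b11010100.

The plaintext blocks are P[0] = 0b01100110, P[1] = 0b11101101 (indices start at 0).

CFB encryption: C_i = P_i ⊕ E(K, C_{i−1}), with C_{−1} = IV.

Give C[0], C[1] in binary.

C[0]: E(K, 0b11010100) = 0b01011001; 0b01100110 ⊕ 0b01011001 = 0b00111111.
C[1]: E(K, 0b00111111) = 0b11000100; 0b11101101 ⊕ 0b11000100 = 0b00101001.

C[0] = 0b00111111, C[1] = 0b00101001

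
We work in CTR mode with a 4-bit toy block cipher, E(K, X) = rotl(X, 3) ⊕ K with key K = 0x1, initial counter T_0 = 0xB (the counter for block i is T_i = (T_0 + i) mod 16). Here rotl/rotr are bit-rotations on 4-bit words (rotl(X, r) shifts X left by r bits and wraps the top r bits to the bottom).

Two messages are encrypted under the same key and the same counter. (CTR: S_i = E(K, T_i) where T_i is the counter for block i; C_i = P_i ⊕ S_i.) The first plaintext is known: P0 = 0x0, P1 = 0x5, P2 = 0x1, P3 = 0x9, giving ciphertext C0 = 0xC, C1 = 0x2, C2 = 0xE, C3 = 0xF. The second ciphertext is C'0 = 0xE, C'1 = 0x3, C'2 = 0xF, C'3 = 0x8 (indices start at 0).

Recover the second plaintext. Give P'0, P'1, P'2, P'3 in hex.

P'0 = 0x2, P'1 = 0x4, P'2 = 0x0, P'3 = 0xE

In CTR with a reused counter, both messages share the same keystream S_i, so C_i ⊕ C'_i = P_i ⊕ P'_i and thus P'_i = P_i ⊕ C_i ⊕ C'_i.
P'0: 0x0 ⊕ 0xC ⊕ 0xE = 0x2.
P'1: 0x5 ⊕ 0x2 ⊕ 0x3 = 0x4.
P'2: 0x1 ⊕ 0xE ⊕ 0xF = 0x0.
P'3: 0x9 ⊕ 0xF ⊕ 0x8 = 0xE.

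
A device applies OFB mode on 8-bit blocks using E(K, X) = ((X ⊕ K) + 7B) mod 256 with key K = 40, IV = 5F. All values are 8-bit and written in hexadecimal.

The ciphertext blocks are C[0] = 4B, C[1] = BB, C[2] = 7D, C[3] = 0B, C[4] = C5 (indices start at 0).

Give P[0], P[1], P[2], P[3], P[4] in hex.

P[0] = D1, P[1] = EE, P[2] = ED, P[3] = 40, P[4] = 43

OFB decryption: S_i = E(K, S_{i−1}) with S_{−1} = IV; P_i = C_i ⊕ S_i.
P[0]: S = E(K, 5F) = 9A; 4B ⊕ 9A = D1.
P[1]: S = E(K, 9A) = 55; BB ⊕ 55 = EE.
P[2]: S = E(K, 55) = 90; 7D ⊕ 90 = ED.
P[3]: S = E(K, 90) = 4B; 0B ⊕ 4B = 40.
P[4]: S = E(K, 4B) = 86; C5 ⊕ 86 = 43.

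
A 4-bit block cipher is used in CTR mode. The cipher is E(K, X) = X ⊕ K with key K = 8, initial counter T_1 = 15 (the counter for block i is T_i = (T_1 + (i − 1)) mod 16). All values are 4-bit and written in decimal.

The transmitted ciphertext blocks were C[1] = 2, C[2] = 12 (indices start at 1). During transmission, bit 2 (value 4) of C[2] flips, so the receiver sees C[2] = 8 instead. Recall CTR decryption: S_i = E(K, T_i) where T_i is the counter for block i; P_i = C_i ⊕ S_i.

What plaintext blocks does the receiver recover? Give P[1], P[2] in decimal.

Only C[2] changed, to 8. In CTR, a change in C_i flips the same bit in P_i only; the keystream is unaffected. Decrypting the received ciphertext:
P[1]: T = 15, S = E(K, T) = 7; 2 ⊕ 7 = 5.
P[2]: T = 0, S = E(K, T) = 8; 8 ⊕ 8 = 0.
Blocks that differ from the original plaintext: P[2].

P[1] = 5, P[2] = 0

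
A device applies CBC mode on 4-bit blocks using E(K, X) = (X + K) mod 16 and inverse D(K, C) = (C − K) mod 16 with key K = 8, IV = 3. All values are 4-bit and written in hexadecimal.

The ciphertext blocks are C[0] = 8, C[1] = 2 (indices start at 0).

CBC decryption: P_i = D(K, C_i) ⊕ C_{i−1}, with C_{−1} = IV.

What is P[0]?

P[0]: D(K, 8) = 0; 0 ⊕ 3 = 3.

P[0] = 3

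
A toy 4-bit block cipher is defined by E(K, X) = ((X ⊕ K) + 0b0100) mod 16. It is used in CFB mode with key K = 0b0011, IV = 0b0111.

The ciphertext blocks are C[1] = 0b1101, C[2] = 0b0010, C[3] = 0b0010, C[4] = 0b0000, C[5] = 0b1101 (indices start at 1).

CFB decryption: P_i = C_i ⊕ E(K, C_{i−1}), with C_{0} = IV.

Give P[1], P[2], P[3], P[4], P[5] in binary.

P[1] = 0b0101, P[2] = 0b0000, P[3] = 0b0111, P[4] = 0b0101, P[5] = 0b1010

P[1]: E(K, 0b0111) = 0b1000; 0b1101 ⊕ 0b1000 = 0b0101.
P[2]: E(K, 0b1101) = 0b0010; 0b0010 ⊕ 0b0010 = 0b0000.
P[3]: E(K, 0b0010) = 0b0101; 0b0010 ⊕ 0b0101 = 0b0111.
P[4]: E(K, 0b0010) = 0b0101; 0b0000 ⊕ 0b0101 = 0b0101.
P[5]: E(K, 0b0000) = 0b0111; 0b1101 ⊕ 0b0111 = 0b1010.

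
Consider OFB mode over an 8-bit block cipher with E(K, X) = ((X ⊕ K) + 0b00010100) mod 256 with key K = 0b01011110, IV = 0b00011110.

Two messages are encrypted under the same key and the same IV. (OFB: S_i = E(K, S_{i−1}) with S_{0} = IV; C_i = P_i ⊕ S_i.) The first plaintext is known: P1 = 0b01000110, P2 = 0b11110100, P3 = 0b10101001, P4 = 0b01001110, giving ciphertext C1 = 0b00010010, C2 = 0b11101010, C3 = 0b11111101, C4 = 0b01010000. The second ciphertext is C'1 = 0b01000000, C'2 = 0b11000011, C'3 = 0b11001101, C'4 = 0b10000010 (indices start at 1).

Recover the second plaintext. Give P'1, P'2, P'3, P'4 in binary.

P'1 = 0b00010100, P'2 = 0b11011101, P'3 = 0b10011001, P'4 = 0b10011100

In OFB with a reused IV, both messages share the same keystream S_i, so C_i ⊕ C'_i = P_i ⊕ P'_i and thus P'_i = P_i ⊕ C_i ⊕ C'_i.
P'1: 0b01000110 ⊕ 0b00010010 ⊕ 0b01000000 = 0b00010100.
P'2: 0b11110100 ⊕ 0b11101010 ⊕ 0b11000011 = 0b11011101.
P'3: 0b10101001 ⊕ 0b11111101 ⊕ 0b11001101 = 0b10011001.
P'4: 0b01001110 ⊕ 0b01010000 ⊕ 0b10000010 = 0b10011100.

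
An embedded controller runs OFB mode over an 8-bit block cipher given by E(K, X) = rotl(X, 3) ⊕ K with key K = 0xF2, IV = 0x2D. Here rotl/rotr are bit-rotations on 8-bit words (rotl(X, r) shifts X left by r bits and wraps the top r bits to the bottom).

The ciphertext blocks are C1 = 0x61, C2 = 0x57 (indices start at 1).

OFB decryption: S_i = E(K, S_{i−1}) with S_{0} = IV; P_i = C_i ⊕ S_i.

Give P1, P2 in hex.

P1 = 0xFA, P2 = 0x79

P1: S = E(K, 0x2D) = 0x9B; 0x61 ⊕ 0x9B = 0xFA.
P2: S = E(K, 0x9B) = 0x2E; 0x57 ⊕ 0x2E = 0x79.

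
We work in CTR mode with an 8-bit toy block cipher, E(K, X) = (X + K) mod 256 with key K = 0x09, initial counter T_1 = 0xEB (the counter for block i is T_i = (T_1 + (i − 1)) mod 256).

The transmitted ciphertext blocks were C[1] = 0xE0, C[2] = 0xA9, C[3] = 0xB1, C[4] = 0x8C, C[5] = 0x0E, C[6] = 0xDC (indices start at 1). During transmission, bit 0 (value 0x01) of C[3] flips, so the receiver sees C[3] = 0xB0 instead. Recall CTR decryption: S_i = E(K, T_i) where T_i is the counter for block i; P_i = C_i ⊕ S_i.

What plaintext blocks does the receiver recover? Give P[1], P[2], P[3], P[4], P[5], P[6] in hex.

P[1] = 0x14, P[2] = 0x5C, P[3] = 0x46, P[4] = 0x7B, P[5] = 0xF6, P[6] = 0x25

Only C[3] changed, to 0xB0. In CTR, a change in C_i flips the same bit in P_i only; the keystream is unaffected. Decrypting the received ciphertext:
P[1]: T = 0xEB, S = E(K, T) = 0xF4; 0xE0 ⊕ 0xF4 = 0x14.
P[2]: T = 0xEC, S = E(K, T) = 0xF5; 0xA9 ⊕ 0xF5 = 0x5C.
P[3]: T = 0xED, S = E(K, T) = 0xF6; 0xB0 ⊕ 0xF6 = 0x46.
P[4]: T = 0xEE, S = E(K, T) = 0xF7; 0x8C ⊕ 0xF7 = 0x7B.
P[5]: T = 0xEF, S = E(K, T) = 0xF8; 0x0E ⊕ 0xF8 = 0xF6.
P[6]: T = 0xF0, S = E(K, T) = 0xF9; 0xDC ⊕ 0xF9 = 0x25.
Blocks that differ from the original plaintext: P[3].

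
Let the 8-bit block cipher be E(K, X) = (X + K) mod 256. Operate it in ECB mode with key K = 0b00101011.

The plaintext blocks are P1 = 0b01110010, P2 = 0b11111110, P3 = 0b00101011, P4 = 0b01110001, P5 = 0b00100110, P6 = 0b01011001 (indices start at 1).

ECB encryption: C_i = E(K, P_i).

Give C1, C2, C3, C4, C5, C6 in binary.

C1: E(K, 0b01110010) = 0b10011101.
C2: E(K, 0b11111110) = 0b00101001.
C3: E(K, 0b00101011) = 0b01010110.
C4: E(K, 0b01110001) = 0b10011100.
C5: E(K, 0b00100110) = 0b01010001.
C6: E(K, 0b01011001) = 0b10000100.

C1 = 0b10011101, C2 = 0b00101001, C3 = 0b01010110, C4 = 0b10011100, C5 = 0b01010001, C6 = 0b10000100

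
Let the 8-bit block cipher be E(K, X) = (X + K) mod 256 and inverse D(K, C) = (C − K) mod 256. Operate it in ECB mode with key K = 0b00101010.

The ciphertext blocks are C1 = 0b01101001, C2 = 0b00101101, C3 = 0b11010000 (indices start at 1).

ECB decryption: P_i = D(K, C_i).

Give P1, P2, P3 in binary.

P1 = 0b00111111, P2 = 0b00000011, P3 = 0b10100110

P1: D(K, 0b01101001) = 0b00111111.
P2: D(K, 0b00101101) = 0b00000011.
P3: D(K, 0b11010000) = 0b10100110.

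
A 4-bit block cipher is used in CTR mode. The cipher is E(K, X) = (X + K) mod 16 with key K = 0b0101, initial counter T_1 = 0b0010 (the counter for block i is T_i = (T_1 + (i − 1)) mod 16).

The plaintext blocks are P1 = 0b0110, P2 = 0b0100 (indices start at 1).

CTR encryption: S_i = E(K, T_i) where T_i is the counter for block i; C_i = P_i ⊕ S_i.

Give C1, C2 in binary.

C1 = 0b0001, C2 = 0b1100

C1: T = 0b0010, S = E(K, T) = 0b0111; 0b0110 ⊕ 0b0111 = 0b0001.
C2: T = 0b0011, S = E(K, T) = 0b1000; 0b0100 ⊕ 0b1000 = 0b1100.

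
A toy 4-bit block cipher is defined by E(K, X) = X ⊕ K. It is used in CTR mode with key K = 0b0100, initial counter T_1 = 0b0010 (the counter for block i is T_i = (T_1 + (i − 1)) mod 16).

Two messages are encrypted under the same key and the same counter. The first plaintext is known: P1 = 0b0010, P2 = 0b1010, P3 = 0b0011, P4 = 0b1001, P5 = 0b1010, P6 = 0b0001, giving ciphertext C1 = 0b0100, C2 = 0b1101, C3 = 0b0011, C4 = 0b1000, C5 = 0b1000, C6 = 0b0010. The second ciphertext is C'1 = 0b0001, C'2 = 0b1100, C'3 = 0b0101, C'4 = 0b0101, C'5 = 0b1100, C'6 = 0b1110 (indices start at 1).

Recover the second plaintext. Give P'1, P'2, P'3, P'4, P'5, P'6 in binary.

P'1 = 0b0111, P'2 = 0b1011, P'3 = 0b0101, P'4 = 0b0100, P'5 = 0b1110, P'6 = 0b1101

In CTR with a reused counter, both messages share the same keystream S_i, so C_i ⊕ C'_i = P_i ⊕ P'_i and thus P'_i = P_i ⊕ C_i ⊕ C'_i.
P'1: 0b0010 ⊕ 0b0100 ⊕ 0b0001 = 0b0111.
P'2: 0b1010 ⊕ 0b1101 ⊕ 0b1100 = 0b1011.
P'3: 0b0011 ⊕ 0b0011 ⊕ 0b0101 = 0b0101.
P'4: 0b1001 ⊕ 0b1000 ⊕ 0b0101 = 0b0100.
P'5: 0b1010 ⊕ 0b1000 ⊕ 0b1100 = 0b1110.
P'6: 0b0001 ⊕ 0b0010 ⊕ 0b1110 = 0b1101.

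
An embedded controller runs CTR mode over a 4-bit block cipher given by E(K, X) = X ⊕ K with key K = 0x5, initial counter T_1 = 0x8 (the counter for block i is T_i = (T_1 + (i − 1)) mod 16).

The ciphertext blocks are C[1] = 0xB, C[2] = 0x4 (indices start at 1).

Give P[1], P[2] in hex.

P[1] = 0x6, P[2] = 0x8

CTR decryption: S_i = E(K, T_i) where T_i is the counter for block i; P_i = C_i ⊕ S_i.
P[1]: T = 0x8, S = E(K, T) = 0xD; 0xB ⊕ 0xD = 0x6.
P[2]: T = 0x9, S = E(K, T) = 0xC; 0x4 ⊕ 0xC = 0x8.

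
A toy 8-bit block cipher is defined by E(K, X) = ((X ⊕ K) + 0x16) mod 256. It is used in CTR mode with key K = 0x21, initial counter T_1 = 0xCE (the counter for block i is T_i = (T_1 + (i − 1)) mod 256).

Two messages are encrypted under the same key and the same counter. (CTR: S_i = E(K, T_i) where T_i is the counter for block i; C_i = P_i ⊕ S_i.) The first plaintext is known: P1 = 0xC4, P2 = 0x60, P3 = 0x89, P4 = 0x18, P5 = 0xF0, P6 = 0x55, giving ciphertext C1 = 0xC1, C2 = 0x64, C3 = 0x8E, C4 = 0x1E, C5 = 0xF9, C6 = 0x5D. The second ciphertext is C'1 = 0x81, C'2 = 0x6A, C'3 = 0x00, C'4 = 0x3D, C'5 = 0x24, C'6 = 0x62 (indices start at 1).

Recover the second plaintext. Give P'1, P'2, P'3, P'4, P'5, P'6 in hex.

In CTR with a reused counter, both messages share the same keystream S_i, so C_i ⊕ C'_i = P_i ⊕ P'_i and thus P'_i = P_i ⊕ C_i ⊕ C'_i.
P'1: 0xC4 ⊕ 0xC1 ⊕ 0x81 = 0x84.
P'2: 0x60 ⊕ 0x64 ⊕ 0x6A = 0x6E.
P'3: 0x89 ⊕ 0x8E ⊕ 0x00 = 0x07.
P'4: 0x18 ⊕ 0x1E ⊕ 0x3D = 0x3B.
P'5: 0xF0 ⊕ 0xF9 ⊕ 0x24 = 0x2D.
P'6: 0x55 ⊕ 0x5D ⊕ 0x62 = 0x6A.

P'1 = 0x84, P'2 = 0x6E, P'3 = 0x07, P'4 = 0x3B, P'5 = 0x2D, P'6 = 0x6A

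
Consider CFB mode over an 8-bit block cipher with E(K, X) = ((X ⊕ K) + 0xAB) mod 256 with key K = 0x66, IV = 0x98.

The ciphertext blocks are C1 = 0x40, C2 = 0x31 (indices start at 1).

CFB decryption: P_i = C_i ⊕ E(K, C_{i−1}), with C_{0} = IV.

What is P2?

P2 = 0xE0

P2: E(K, 0x40) = 0xD1; 0x31 ⊕ 0xD1 = 0xE0.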